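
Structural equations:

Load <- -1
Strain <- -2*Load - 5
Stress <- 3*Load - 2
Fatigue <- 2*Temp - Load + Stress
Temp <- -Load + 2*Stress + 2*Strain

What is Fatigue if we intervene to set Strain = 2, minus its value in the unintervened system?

do(Strain=2) replaces the equation Strain <- -2*Load - 5 with the constant Strain = 2.
Stress = 3*Load - 2  [with Load=-1]  = -5
Temp = -Load + 2*Stress + 2*Strain  [with Load=-1, Stress=-5, Strain=2]  = -5
Fatigue = 2*Temp - Load + Stress  [with Temp=-5, Load=-1, Stress=-5]  = -14
Without intervention: Stress = 3*Load - 2  [with Load=-1]  = -5; Strain = -2*Load - 5  [with Load=-1]  = -3; Temp = -Load + 2*Stress + 2*Strain  [with Load=-1, Stress=-5, Strain=-3]  = -15; Fatigue = 2*Temp - Load + Stress  [with Temp=-15, Load=-1, Stress=-5]  = -34.
Change = -14 − (-34) = 20.

20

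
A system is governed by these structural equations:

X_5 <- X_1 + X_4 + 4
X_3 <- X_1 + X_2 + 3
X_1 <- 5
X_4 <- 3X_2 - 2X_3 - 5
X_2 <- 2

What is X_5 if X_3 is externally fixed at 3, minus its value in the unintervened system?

14

do(X_3=3) replaces the equation X_3 <- X_1 + X_2 + 3 with the constant X_3 = 3.
X_4 = 3X_2 - 2X_3 - 5  [with X_2=2, X_3=3]  = -5
X_5 = X_1 + X_4 + 4  [with X_1=5, X_4=-5]  = 4
Without intervention: X_3 = X_1 + X_2 + 3  [with X_1=5, X_2=2]  = 10; X_4 = 3X_2 - 2X_3 - 5  [with X_2=2, X_3=10]  = -19; X_5 = X_1 + X_4 + 4  [with X_1=5, X_4=-19]  = -10.
Change = 4 − (-10) = 14.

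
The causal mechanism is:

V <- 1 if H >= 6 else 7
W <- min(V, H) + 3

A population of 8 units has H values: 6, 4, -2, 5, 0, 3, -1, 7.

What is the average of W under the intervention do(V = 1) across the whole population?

do(V=1) breaks V's dependence on H. With V=1 fixed, W across the units is 4, 4, 1, 4, 3, 4, 2, 4, mean 3.25.

3.25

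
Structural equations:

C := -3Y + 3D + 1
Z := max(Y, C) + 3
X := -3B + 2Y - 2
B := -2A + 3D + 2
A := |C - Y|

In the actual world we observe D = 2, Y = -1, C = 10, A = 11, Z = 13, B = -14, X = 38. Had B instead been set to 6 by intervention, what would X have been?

Intervening sets B = 6 and removes its equation (B := -2A + 3D + 2).
X = -3B + 2Y - 2  [with B=6, Y=-1]  = -22

-22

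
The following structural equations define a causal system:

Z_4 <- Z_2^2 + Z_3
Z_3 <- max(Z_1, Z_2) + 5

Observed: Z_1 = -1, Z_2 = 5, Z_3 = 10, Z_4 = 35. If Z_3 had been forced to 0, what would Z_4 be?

25

The intervention breaks the incoming arrows to Z_3: Z_3 <- max(Z_1, Z_2) + 5 no longer applies, and Z_3 = 0.
Z_4 = Z_2^2 + Z_3  [with Z_2=5, Z_3=0]  = 25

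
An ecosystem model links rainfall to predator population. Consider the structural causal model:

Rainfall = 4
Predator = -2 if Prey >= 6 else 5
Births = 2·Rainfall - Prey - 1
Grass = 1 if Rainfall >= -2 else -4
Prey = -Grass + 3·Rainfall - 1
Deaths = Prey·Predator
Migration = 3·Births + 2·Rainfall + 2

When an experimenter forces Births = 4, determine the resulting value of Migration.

Under do(Births=4), the mechanism Births = 2·Rainfall - Prey - 1 is discarded; Births is fixed at 4.
Migration = 3·Births + 2·Rainfall + 2  [with Births=4, Rainfall=4]  = 22

22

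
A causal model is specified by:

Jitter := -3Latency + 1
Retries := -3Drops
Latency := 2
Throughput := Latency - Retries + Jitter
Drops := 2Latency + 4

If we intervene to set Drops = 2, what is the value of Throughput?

do(Drops=2) replaces the equation Drops := 2Latency + 4 with the constant Drops = 2.
Retries = -3Drops  [with Drops=2]  = -6
Jitter = -3Latency + 1  [with Latency=2]  = -5
Throughput = Latency - Retries + Jitter  [with Latency=2, Retries=-6, Jitter=-5]  = 3

3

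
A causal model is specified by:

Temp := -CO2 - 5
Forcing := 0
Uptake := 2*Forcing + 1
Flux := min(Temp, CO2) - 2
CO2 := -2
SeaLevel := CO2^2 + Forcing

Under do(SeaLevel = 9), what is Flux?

Intervening sets SeaLevel = 9 and removes its equation (SeaLevel := CO2^2 + Forcing).
No directed path runs from SeaLevel to Flux, so Flux keeps its natural value.
Temp = -CO2 - 5  [with CO2=-2]  = -3
Flux = min(Temp, CO2) - 2  [with Temp=-3, CO2=-2]  = -5

-5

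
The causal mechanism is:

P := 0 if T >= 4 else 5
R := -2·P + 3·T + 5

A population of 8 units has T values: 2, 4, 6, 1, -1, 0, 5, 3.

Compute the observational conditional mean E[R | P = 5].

Observing P=5 restricts to units where P's equation naturally yields 5: T ∈ {2, 1, -1, 0, 3}. In that subpopulation R = 1, -2, -8, -5, 4, mean -2.

-2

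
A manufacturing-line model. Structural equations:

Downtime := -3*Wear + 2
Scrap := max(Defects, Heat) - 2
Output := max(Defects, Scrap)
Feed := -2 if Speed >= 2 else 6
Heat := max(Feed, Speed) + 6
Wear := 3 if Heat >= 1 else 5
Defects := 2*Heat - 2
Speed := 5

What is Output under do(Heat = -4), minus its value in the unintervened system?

The intervention breaks the incoming arrows to Heat: Heat := max(Feed, Speed) + 6 no longer applies, and Heat = -4.
Defects = 2*Heat - 2  [with Heat=-4]  = -10
Scrap = max(Defects, Heat) - 2  [with Defects=-10, Heat=-4]  = -6
Output = max(Defects, Scrap)  [with Defects=-10, Scrap=-6]  = -6
Without intervention: Feed = -2 if Speed >= 2 else 6  [with Speed=5]  = -2; Heat = max(Feed, Speed) + 6  [with Feed=-2, Speed=5]  = 11; Defects = 2*Heat - 2  [with Heat=11]  = 20; Scrap = max(Defects, Heat) - 2  [with Defects=20, Heat=11]  = 18; Output = max(Defects, Scrap)  [with Defects=20, Scrap=18]  = 20.
Change = -6 − 20 = -26.

-26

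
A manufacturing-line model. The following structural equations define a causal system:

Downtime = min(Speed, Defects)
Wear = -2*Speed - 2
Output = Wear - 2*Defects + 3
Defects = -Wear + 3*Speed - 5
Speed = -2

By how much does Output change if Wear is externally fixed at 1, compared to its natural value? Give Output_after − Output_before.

Under do(Wear=1), the mechanism Wear = -2*Speed - 2 is discarded; Wear is fixed at 1.
Defects = -Wear + 3*Speed - 5  [with Wear=1, Speed=-2]  = -12
Output = Wear - 2*Defects + 3  [with Wear=1, Defects=-12]  = 28
Without intervention: Wear = -2*Speed - 2  [with Speed=-2]  = 2; Defects = -Wear + 3*Speed - 5  [with Wear=2, Speed=-2]  = -13; Output = Wear - 2*Defects + 3  [with Wear=2, Defects=-13]  = 31.
Change = 28 − 31 = -3.

-3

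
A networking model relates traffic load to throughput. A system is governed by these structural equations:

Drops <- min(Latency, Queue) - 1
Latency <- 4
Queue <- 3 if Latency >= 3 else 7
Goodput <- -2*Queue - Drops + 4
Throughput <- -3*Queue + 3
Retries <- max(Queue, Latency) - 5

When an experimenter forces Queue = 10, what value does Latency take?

4

Under do(Queue=10), the mechanism Queue <- 3 if Latency >= 3 else 7 is discarded; Queue is fixed at 10.
Latency is not downstream of the intervention, so its value is determined by the original equations.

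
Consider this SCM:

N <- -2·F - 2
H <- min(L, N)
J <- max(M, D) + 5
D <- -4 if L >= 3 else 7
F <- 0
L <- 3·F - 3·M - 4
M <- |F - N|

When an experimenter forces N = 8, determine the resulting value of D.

7

Under do(N=8), the mechanism N <- -2·F - 2 is discarded; N is fixed at 8.
M = |F - N|  [with F=0, N=8]  = 8
L = 3·F - 3·M - 4  [with F=0, M=8]  = -28
D = -4 if L >= 3 else 7  [with L=-28]  = 7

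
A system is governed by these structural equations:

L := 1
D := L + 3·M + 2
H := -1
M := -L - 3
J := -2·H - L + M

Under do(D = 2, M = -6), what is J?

-5

Under do(D = 2, M = -6), each intervened variable's structural equation is replaced by its fixed value.
J = -2·H - L + M  [with H=-1, L=1, M=-6]  = -5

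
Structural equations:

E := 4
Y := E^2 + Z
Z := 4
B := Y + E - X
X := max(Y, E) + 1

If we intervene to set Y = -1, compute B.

-2

do(Y=-1) replaces the equation Y := E^2 + Z with the constant Y = -1.
X = max(Y, E) + 1  [with Y=-1, E=4]  = 5
B = Y + E - X  [with Y=-1, E=4, X=5]  = -2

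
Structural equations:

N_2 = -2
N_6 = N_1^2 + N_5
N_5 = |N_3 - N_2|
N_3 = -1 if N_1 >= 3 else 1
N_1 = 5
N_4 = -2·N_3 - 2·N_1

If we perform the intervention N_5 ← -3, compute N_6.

22

The intervention breaks the incoming arrows to N_5: N_5 = |N_3 - N_2| no longer applies, and N_5 = -3.
N_6 = N_1^2 + N_5  [with N_1=5, N_5=-3]  = 22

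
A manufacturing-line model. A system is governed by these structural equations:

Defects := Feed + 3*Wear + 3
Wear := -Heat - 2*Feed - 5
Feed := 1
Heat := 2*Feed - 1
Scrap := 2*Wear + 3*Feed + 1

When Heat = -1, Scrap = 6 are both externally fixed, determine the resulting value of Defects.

The joint intervention fixes Heat = -1, Scrap = 6, removing each variable's own equation.
Wear = -Heat - 2*Feed - 5  [with Heat=-1, Feed=1]  = -6
Defects = Feed + 3*Wear + 3  [with Feed=1, Wear=-6]  = -14

-14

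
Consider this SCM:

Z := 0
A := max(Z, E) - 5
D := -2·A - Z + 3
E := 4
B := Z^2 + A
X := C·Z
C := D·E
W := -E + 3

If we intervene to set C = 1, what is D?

5

Intervening sets C = 1 and removes its equation (C := D·E).
Since D is not a descendant of the intervened variable, it is unaffected.
A = max(Z, E) - 5  [with Z=0, E=4]  = -1
D = -2·A - Z + 3  [with A=-1, Z=0]  = 5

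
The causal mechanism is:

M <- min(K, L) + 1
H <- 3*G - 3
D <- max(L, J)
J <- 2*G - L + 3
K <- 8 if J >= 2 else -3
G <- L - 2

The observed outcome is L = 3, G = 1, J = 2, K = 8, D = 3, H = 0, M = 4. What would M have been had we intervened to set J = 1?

The intervention breaks the incoming arrows to J: J <- 2*G - L + 3 no longer applies, and J = 1.
K = 8 if J >= 2 else -3  [with J=1]  = -3
M = min(K, L) + 1  [with K=-3, L=3]  = -2

-2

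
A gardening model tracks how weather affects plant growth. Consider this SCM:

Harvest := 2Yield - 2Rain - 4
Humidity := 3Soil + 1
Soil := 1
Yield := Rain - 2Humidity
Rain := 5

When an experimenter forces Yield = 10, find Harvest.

Intervening sets Yield = 10 and removes its equation (Yield := Rain - 2Humidity).
Harvest = 2Yield - 2Rain - 4  [with Yield=10, Rain=5]  = 6

6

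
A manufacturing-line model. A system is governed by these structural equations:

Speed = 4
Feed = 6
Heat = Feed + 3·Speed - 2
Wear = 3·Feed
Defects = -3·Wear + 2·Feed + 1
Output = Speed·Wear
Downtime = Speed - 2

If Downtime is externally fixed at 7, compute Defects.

The intervention breaks the incoming arrows to Downtime: Downtime = Speed - 2 no longer applies, and Downtime = 7.
Defects is not downstream of the intervention, so its value is determined by the original equations.
Wear = 3·Feed  [with Feed=6]  = 18
Defects = -3·Wear + 2·Feed + 1  [with Wear=18, Feed=6]  = -41

-41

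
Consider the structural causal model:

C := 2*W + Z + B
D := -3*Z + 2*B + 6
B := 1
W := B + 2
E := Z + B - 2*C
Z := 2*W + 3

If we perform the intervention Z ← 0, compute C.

The intervention breaks the incoming arrows to Z: Z := 2*W + 3 no longer applies, and Z = 0.
W = B + 2  [with B=1]  = 3
C = 2*W + Z + B  [with W=3, Z=0, B=1]  = 7

7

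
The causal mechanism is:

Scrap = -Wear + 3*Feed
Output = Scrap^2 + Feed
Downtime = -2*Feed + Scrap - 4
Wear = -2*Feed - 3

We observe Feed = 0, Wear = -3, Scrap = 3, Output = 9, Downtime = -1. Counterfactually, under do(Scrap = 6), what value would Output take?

36

The intervention breaks the incoming arrows to Scrap: Scrap = -Wear + 3*Feed no longer applies, and Scrap = 6.
Output = Scrap^2 + Feed  [with Scrap=6, Feed=0]  = 36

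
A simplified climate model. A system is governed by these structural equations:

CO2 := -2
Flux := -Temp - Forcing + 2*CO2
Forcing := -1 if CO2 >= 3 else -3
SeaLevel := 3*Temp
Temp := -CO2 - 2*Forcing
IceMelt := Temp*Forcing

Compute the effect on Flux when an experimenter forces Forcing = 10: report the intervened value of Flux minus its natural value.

13

Under do(Forcing=10), the mechanism Forcing := -1 if CO2 >= 3 else -3 is discarded; Forcing is fixed at 10.
Temp = -CO2 - 2*Forcing  [with CO2=-2, Forcing=10]  = -18
Flux = -Temp - Forcing + 2*CO2  [with Temp=-18, Forcing=10, CO2=-2]  = 4
Without intervention: Forcing = -1 if CO2 >= 3 else -3  [with CO2=-2]  = -3; Temp = -CO2 - 2*Forcing  [with CO2=-2, Forcing=-3]  = 8; Flux = -Temp - Forcing + 2*CO2  [with Temp=8, Forcing=-3, CO2=-2]  = -9.
Change = 4 − (-9) = 13.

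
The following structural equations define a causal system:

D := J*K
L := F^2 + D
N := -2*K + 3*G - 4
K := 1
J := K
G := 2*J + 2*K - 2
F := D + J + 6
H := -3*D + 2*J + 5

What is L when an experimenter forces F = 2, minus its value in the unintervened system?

Intervening sets F = 2 and removes its equation (F := D + J + 6).
J = K  [with K=1]  = 1
D = J*K  [with J=1, K=1]  = 1
L = F^2 + D  [with F=2, D=1]  = 5
Without intervention: J = K  [with K=1]  = 1; D = J*K  [with J=1, K=1]  = 1; F = D + J + 6  [with D=1, J=1]  = 8; L = F^2 + D  [with F=8, D=1]  = 65.
Change = 5 − 65 = -60.

-60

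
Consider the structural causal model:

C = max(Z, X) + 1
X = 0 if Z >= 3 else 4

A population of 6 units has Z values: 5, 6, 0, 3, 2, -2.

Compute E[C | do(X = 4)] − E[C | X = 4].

0.5

Under do(X=4), X's equation is replaced by X=4 for every unit. Per-unit C: 6, 7, 5, 5, 5, 5. Mean = 5.5.
Conditioning on X=4 selects the 3 unit(s) with Z ∈ {0, 2, -2}. Their C values: 5, 5, 5. Mean = 5.
Difference = 5.5 − 5 = 0.5.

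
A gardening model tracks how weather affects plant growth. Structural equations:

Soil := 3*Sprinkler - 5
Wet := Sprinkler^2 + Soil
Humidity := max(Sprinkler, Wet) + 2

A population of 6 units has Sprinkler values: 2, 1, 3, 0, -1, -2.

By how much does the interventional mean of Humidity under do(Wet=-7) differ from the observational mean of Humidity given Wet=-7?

The intervention sets Wet=-7 in all 6 units regardless of Sprinkler. Recomputing Humidity per unit gives 4, 3, 5, 2, 1, 0; average 2.5.
Observing Wet=-7 restricts to units where Wet's equation naturally yields -7: Sprinkler ∈ {-1, -2}. In that subpopulation Humidity = 1, 0, mean 0.5.
Difference = 2.5 − 0.5 = 2.

2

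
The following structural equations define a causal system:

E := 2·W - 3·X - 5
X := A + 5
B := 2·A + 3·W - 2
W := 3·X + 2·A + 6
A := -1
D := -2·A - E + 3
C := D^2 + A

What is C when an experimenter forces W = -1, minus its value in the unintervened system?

476

The intervention breaks the incoming arrows to W: W := 3·X + 2·A + 6 no longer applies, and W = -1.
X = A + 5  [with A=-1]  = 4
E = 2·W - 3·X - 5  [with W=-1, X=4]  = -19
D = -2·A - E + 3  [with A=-1, E=-19]  = 24
C = D^2 + A  [with D=24, A=-1]  = 575
Without intervention: X = A + 5  [with A=-1]  = 4; W = 3·X + 2·A + 6  [with X=4, A=-1]  = 16; E = 2·W - 3·X - 5  [with W=16, X=4]  = 15; D = -2·A - E + 3  [with A=-1, E=15]  = -10; C = D^2 + A  [with D=-10, A=-1]  = 99.
Change = 575 − 99 = 476.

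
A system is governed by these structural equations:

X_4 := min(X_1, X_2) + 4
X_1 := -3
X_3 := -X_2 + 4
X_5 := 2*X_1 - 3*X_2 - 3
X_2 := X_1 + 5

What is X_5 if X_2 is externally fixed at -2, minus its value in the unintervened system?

do(X_2=-2) replaces the equation X_2 := X_1 + 5 with the constant X_2 = -2.
X_5 = 2*X_1 - 3*X_2 - 3  [with X_1=-3, X_2=-2]  = -3
Without intervention: X_2 = X_1 + 5  [with X_1=-3]  = 2; X_5 = 2*X_1 - 3*X_2 - 3  [with X_1=-3, X_2=2]  = -15.
Change = -3 − (-15) = 12.

12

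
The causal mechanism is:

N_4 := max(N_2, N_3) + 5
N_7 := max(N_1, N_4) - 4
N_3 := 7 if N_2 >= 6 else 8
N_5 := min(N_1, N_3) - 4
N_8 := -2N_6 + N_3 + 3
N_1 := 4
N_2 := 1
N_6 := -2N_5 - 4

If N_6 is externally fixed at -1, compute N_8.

13

Intervening sets N_6 = -1 and removes its equation (N_6 := -2N_5 - 4).
N_3 = 7 if N_2 >= 6 else 8  [with N_2=1]  = 8
N_8 = -2N_6 + N_3 + 3  [with N_6=-1, N_3=8]  = 13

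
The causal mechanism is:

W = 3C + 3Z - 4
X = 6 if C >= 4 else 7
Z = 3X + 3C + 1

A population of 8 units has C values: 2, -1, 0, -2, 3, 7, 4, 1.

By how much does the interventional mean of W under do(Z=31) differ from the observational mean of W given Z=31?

do(Z=31) breaks Z's dependence on C. With Z=31 fixed, W across the units is 95, 86, 89, 83, 98, 110, 101, 92, mean 94.25.
E[W|Z=31] averages over only the 2 units with Z=31 (C = 3, 4): W = 98, 101, mean 99.5.
Difference = 94.25 − 99.5 = -5.25.

-5.25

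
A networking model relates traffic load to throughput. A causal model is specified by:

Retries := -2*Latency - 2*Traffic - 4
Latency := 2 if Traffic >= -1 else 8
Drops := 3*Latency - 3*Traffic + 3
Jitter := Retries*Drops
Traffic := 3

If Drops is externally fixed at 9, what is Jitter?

do(Drops=9) replaces the equation Drops := 3*Latency - 3*Traffic + 3 with the constant Drops = 9.
Latency = 2 if Traffic >= -1 else 8  [with Traffic=3]  = 2
Retries = -2*Latency - 2*Traffic - 4  [with Latency=2, Traffic=3]  = -14
Jitter = Retries*Drops  [with Retries=-14, Drops=9]  = -126

-126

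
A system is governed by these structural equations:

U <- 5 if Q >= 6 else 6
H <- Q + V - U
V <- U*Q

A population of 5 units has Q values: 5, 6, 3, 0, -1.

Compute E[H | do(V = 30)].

26.8

The intervention sets V=30 in all 5 units regardless of Q. Recomputing H per unit gives 29, 31, 27, 24, 23; average 26.8.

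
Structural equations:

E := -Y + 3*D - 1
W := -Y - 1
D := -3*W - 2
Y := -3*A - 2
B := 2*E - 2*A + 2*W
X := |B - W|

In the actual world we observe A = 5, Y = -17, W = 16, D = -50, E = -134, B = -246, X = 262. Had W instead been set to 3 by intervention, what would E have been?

-17

do(W=3) replaces the equation W := -Y - 1 with the constant W = 3.
Y = -3*A - 2  [with A=5]  = -17
D = -3*W - 2  [with W=3]  = -11
E = -Y + 3*D - 1  [with Y=-17, D=-11]  = -17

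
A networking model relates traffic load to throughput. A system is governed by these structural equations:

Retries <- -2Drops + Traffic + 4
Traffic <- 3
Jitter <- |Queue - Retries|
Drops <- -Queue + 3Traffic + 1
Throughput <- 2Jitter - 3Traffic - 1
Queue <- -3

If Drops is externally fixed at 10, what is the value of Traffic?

Under do(Drops=10), the mechanism Drops <- -Queue + 3Traffic + 1 is discarded; Drops is fixed at 10.
Traffic is not downstream of the intervention, so its value is determined by the original equations.

3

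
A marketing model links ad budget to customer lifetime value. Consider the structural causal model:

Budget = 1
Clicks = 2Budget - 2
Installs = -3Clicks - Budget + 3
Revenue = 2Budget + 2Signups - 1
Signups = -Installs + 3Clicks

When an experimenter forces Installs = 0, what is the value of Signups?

The intervention breaks the incoming arrows to Installs: Installs = -3Clicks - Budget + 3 no longer applies, and Installs = 0.
Clicks = 2Budget - 2  [with Budget=1]  = 0
Signups = -Installs + 3Clicks  [with Installs=0, Clicks=0]  = 0

0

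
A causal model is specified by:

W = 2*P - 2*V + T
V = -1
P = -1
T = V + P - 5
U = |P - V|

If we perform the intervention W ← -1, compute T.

Under do(W=-1), the mechanism W = 2*P - 2*V + T is discarded; W is fixed at -1.
Since T is not a descendant of the intervened variable, it is unaffected.
T = V + P - 5  [with V=-1, P=-1]  = -7

-7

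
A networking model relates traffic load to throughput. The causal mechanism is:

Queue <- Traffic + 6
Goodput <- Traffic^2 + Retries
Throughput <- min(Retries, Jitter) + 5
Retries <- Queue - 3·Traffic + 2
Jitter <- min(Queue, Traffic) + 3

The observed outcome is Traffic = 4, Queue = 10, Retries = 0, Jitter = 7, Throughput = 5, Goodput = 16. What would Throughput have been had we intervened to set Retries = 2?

7

do(Retries=2) replaces the equation Retries <- Queue - 3·Traffic + 2 with the constant Retries = 2.
Queue = Traffic + 6  [with Traffic=4]  = 10
Jitter = min(Queue, Traffic) + 3  [with Queue=10, Traffic=4]  = 7
Throughput = min(Retries, Jitter) + 5  [with Retries=2, Jitter=7]  = 7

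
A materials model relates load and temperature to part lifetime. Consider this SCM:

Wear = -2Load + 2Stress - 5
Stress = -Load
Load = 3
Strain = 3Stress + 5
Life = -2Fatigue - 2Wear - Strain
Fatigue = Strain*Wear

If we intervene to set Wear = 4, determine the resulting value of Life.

Under do(Wear=4), the mechanism Wear = -2Load + 2Stress - 5 is discarded; Wear is fixed at 4.
Stress = -Load  [with Load=3]  = -3
Strain = 3Stress + 5  [with Stress=-3]  = -4
Fatigue = Strain*Wear  [with Strain=-4, Wear=4]  = -16
Life = -2Fatigue - 2Wear - Strain  [with Fatigue=-16, Wear=4, Strain=-4]  = 28

28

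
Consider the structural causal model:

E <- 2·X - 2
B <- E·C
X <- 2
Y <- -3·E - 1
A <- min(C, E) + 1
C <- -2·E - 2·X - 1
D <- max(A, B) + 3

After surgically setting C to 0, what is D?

4

The intervention breaks the incoming arrows to C: C <- -2·E - 2·X - 1 no longer applies, and C = 0.
E = 2·X - 2  [with X=2]  = 2
A = min(C, E) + 1  [with C=0, E=2]  = 1
B = E·C  [with E=2, C=0]  = 0
D = max(A, B) + 3  [with A=1, B=0]  = 4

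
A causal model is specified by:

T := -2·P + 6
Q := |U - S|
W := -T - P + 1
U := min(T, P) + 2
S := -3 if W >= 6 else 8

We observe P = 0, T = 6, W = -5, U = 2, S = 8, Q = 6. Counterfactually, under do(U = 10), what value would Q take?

2

Under do(U=10), the mechanism U := min(T, P) + 2 is discarded; U is fixed at 10.
T = -2·P + 6  [with P=0]  = 6
W = -T - P + 1  [with T=6, P=0]  = -5
S = -3 if W >= 6 else 8  [with W=-5]  = 8
Q = |U - S|  [with U=10, S=8]  = 2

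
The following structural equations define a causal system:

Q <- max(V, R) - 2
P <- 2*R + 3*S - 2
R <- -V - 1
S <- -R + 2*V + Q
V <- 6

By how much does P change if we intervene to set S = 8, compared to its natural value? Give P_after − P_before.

-45

Intervening sets S = 8 and removes its equation (S <- -R + 2*V + Q).
R = -V - 1  [with V=6]  = -7
P = 2*R + 3*S - 2  [with R=-7, S=8]  = 8
Without intervention: R = -V - 1  [with V=6]  = -7; Q = max(V, R) - 2  [with V=6, R=-7]  = 4; S = -R + 2*V + Q  [with R=-7, V=6, Q=4]  = 23; P = 2*R + 3*S - 2  [with R=-7, S=23]  = 53.
Change = 8 − 53 = -45.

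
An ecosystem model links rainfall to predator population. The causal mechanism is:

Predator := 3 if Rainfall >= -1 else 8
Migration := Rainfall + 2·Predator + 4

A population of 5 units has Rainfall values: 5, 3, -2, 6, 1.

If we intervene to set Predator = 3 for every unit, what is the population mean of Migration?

Every unit gets Predator=3 under the intervention. Migration values become 15, 13, 8, 16, 11; E[Migration|do(Predator=3)] = 12.6.

12.6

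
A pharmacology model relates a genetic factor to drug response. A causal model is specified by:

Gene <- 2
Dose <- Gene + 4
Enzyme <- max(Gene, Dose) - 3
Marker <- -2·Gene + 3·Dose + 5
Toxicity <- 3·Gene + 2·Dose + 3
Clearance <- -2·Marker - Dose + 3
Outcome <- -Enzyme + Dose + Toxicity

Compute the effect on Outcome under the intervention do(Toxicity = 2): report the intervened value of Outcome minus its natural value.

-19

Under do(Toxicity=2), the mechanism Toxicity <- 3·Gene + 2·Dose + 3 is discarded; Toxicity is fixed at 2.
Dose = Gene + 4  [with Gene=2]  = 6
Enzyme = max(Gene, Dose) - 3  [with Gene=2, Dose=6]  = 3
Outcome = -Enzyme + Dose + Toxicity  [with Enzyme=3, Dose=6, Toxicity=2]  = 5
Without intervention: Dose = Gene + 4  [with Gene=2]  = 6; Enzyme = max(Gene, Dose) - 3  [with Gene=2, Dose=6]  = 3; Toxicity = 3·Gene + 2·Dose + 3  [with Gene=2, Dose=6]  = 21; Outcome = -Enzyme + Dose + Toxicity  [with Enzyme=3, Dose=6, Toxicity=21]  = 24.
Change = 5 − 24 = -19.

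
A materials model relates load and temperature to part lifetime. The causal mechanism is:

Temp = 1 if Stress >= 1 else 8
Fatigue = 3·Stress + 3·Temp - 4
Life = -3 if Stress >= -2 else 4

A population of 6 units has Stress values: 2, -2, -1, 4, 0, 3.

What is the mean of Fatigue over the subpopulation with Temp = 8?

E[Fatigue|Temp=8] averages over only the 3 units with Temp=8 (Stress = -2, -1, 0): Fatigue = 14, 17, 20, mean 17.

17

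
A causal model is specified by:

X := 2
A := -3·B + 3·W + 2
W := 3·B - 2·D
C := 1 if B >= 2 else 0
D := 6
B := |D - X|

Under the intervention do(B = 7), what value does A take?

The intervention breaks the incoming arrows to B: B := |D - X| no longer applies, and B = 7.
W = 3·B - 2·D  [with B=7, D=6]  = 9
A = -3·B + 3·W + 2  [with B=7, W=9]  = 8

8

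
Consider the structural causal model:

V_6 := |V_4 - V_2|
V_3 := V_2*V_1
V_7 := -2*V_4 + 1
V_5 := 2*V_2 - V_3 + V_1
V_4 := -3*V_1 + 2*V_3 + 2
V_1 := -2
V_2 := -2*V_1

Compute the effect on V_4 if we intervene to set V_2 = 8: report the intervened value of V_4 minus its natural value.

Under do(V_2=8), the mechanism V_2 := -2*V_1 is discarded; V_2 is fixed at 8.
V_3 = V_2*V_1  [with V_2=8, V_1=-2]  = -16
V_4 = -3*V_1 + 2*V_3 + 2  [with V_1=-2, V_3=-16]  = -24
Without intervention: V_2 = -2*V_1  [with V_1=-2]  = 4; V_3 = V_2*V_1  [with V_2=4, V_1=-2]  = -8; V_4 = -3*V_1 + 2*V_3 + 2  [with V_1=-2, V_3=-8]  = -8.
Change = -24 − (-8) = -16.

-16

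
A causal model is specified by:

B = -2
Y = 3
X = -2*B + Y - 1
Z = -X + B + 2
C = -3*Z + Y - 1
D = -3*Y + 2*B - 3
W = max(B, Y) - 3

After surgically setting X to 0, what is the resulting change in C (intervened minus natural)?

-18

do(X=0) replaces the equation X = -2*B + Y - 1 with the constant X = 0.
Z = -X + B + 2  [with X=0, B=-2]  = 0
C = -3*Z + Y - 1  [with Z=0, Y=3]  = 2
Without intervention: X = -2*B + Y - 1  [with B=-2, Y=3]  = 6; Z = -X + B + 2  [with X=6, B=-2]  = -6; C = -3*Z + Y - 1  [with Z=-6, Y=3]  = 20.
Change = 2 − 20 = -18.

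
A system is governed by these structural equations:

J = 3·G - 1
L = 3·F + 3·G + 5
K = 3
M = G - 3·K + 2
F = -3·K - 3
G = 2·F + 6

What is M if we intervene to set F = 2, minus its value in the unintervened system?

28

Under do(F=2), the mechanism F = -3·K - 3 is discarded; F is fixed at 2.
G = 2·F + 6  [with F=2]  = 10
M = G - 3·K + 2  [with G=10, K=3]  = 3
Without intervention: F = -3·K - 3  [with K=3]  = -12; G = 2·F + 6  [with F=-12]  = -18; M = G - 3·K + 2  [with G=-18, K=3]  = -25.
Change = 3 − (-25) = 28.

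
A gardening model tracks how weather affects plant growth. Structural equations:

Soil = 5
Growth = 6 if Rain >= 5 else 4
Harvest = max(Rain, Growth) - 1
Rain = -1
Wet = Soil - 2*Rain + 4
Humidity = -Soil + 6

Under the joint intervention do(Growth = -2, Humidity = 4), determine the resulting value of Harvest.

The joint intervention fixes Growth = -2, Humidity = 4, removing each variable's own equation.
Harvest = max(Rain, Growth) - 1  [with Rain=-1, Growth=-2]  = -2

-2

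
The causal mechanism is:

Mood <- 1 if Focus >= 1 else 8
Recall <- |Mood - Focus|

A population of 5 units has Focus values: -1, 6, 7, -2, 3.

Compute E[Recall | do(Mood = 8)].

5.4

do(Mood=8) breaks Mood's dependence on Focus. With Mood=8 fixed, Recall across the units is 9, 2, 1, 10, 5, mean 5.4.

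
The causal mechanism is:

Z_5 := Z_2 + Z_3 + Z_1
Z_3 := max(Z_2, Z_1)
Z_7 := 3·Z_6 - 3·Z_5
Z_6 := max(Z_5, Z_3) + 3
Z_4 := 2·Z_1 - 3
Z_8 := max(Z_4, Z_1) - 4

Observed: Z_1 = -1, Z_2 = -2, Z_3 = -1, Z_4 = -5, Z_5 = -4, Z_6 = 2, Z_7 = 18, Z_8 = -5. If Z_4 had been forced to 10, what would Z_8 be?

6

do(Z_4=10) replaces the equation Z_4 := 2·Z_1 - 3 with the constant Z_4 = 10.
Z_8 = max(Z_4, Z_1) - 4  [with Z_4=10, Z_1=-1]  = 6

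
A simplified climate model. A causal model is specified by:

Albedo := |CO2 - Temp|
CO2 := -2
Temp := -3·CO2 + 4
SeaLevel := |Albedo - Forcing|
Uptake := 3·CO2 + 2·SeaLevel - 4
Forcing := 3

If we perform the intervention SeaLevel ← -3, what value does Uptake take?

-16

The intervention breaks the incoming arrows to SeaLevel: SeaLevel := |Albedo - Forcing| no longer applies, and SeaLevel = -3.
Uptake = 3·CO2 + 2·SeaLevel - 4  [with CO2=-2, SeaLevel=-3]  = -16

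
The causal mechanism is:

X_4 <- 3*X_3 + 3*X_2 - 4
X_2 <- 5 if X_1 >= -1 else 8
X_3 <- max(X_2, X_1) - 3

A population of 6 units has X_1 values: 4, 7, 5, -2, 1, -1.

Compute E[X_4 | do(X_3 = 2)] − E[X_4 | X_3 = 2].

do(X_3=2) breaks X_3's dependence on X_1. With X_3=2 fixed, X_4 across the units is 17, 17, 17, 26, 17, 17, mean 18.5.
E[X_4|X_3=2] averages over only the 4 units with X_3=2 (X_1 = 4, 5, 1, -1): X_4 = 17, 17, 17, 17, mean 17.
Difference = 18.5 − 17 = 1.5.

1.5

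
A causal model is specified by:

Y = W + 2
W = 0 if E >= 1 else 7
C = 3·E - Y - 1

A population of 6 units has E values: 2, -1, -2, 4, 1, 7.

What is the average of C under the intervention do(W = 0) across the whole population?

2.5

Under do(W=0), W's equation is replaced by W=0 for every unit. Per-unit C: 3, -6, -9, 9, 0, 18. Mean = 2.5.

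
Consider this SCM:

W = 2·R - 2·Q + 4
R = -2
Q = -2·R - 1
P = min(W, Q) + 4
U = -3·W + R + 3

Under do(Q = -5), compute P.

-1

Under do(Q=-5), the mechanism Q = -2·R - 1 is discarded; Q is fixed at -5.
W = 2·R - 2·Q + 4  [with R=-2, Q=-5]  = 10
P = min(W, Q) + 4  [with W=10, Q=-5]  = -1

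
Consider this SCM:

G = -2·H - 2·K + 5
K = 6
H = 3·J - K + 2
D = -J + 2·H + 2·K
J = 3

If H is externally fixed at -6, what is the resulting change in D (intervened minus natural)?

do(H=-6) replaces the equation H = 3·J - K + 2 with the constant H = -6.
D = -J + 2·H + 2·K  [with J=3, H=-6, K=6]  = -3
Without intervention: H = 3·J - K + 2  [with J=3, K=6]  = 5; D = -J + 2·H + 2·K  [with J=3, H=5, K=6]  = 19.
Change = -3 − 19 = -22.

-22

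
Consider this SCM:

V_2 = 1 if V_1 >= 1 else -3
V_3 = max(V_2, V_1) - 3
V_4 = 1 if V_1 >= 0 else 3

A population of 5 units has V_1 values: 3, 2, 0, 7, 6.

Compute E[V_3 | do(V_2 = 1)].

do(V_2=1) breaks V_2's dependence on V_1. With V_2=1 fixed, V_3 across the units is 0, -1, -2, 4, 3, mean 0.8.

0.8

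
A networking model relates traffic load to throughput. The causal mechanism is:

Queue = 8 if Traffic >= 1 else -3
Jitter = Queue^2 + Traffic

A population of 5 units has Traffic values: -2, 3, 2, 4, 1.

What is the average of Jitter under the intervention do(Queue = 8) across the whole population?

do(Queue=8) breaks Queue's dependence on Traffic. With Queue=8 fixed, Jitter across the units is 62, 67, 66, 68, 65, mean 65.6.

65.6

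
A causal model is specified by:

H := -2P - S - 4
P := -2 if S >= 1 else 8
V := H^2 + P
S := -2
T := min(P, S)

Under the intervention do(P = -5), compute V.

do(P=-5) replaces the equation P := -2 if S >= 1 else 8 with the constant P = -5.
H = -2P - S - 4  [with P=-5, S=-2]  = 8
V = H^2 + P  [with H=8, P=-5]  = 59

59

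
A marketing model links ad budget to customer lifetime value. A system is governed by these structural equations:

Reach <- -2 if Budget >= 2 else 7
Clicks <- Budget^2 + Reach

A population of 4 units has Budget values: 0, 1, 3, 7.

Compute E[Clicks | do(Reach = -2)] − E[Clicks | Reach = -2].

The intervention sets Reach=-2 in all 4 units regardless of Budget. Recomputing Clicks per unit gives -2, -1, 7, 47; average 12.75.
Conditioning on Reach=-2 selects the 2 unit(s) with Budget ∈ {3, 7}. Their Clicks values: 7, 47. Mean = 27.
Difference = 12.75 − 27 = -14.25.

-14.25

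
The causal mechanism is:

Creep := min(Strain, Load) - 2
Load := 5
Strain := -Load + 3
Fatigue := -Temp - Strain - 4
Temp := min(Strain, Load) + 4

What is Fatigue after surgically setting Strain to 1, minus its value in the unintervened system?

do(Strain=1) replaces the equation Strain := -Load + 3 with the constant Strain = 1.
Temp = min(Strain, Load) + 4  [with Strain=1, Load=5]  = 5
Fatigue = -Temp - Strain - 4  [with Temp=5, Strain=1]  = -10
Without intervention: Strain = -Load + 3  [with Load=5]  = -2; Temp = min(Strain, Load) + 4  [with Strain=-2, Load=5]  = 2; Fatigue = -Temp - Strain - 4  [with Temp=2, Strain=-2]  = -4.
Change = -10 − (-4) = -6.

-6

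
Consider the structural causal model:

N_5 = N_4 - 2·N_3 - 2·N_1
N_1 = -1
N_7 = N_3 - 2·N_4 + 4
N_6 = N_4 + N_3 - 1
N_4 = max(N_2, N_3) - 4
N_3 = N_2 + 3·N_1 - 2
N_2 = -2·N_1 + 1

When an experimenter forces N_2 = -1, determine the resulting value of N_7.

Under do(N_2=-1), the mechanism N_2 = -2·N_1 + 1 is discarded; N_2 is fixed at -1.
N_3 = N_2 + 3·N_1 - 2  [with N_2=-1, N_1=-1]  = -6
N_4 = max(N_2, N_3) - 4  [with N_2=-1, N_3=-6]  = -5
N_7 = N_3 - 2·N_4 + 4  [with N_3=-6, N_4=-5]  = 8

8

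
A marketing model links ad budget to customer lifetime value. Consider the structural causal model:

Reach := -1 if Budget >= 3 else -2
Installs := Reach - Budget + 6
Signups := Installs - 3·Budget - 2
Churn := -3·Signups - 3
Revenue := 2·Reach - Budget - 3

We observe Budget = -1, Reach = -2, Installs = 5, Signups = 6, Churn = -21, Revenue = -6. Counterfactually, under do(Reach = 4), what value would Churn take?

do(Reach=4) replaces the equation Reach := -1 if Budget >= 3 else -2 with the constant Reach = 4.
Installs = Reach - Budget + 6  [with Reach=4, Budget=-1]  = 11
Signups = Installs - 3·Budget - 2  [with Installs=11, Budget=-1]  = 12
Churn = -3·Signups - 3  [with Signups=12]  = -39

-39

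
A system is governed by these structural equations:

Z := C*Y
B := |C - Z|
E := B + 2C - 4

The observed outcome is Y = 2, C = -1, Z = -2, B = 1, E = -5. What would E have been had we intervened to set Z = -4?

do(Z=-4) replaces the equation Z := C*Y with the constant Z = -4.
B = |C - Z|  [with C=-1, Z=-4]  = 3
E = B + 2C - 4  [with B=3, C=-1]  = -3

-3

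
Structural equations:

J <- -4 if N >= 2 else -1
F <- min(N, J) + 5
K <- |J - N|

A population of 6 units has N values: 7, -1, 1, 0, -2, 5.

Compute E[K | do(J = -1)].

3

The intervention sets J=-1 in all 6 units regardless of N. Recomputing K per unit gives 8, 0, 2, 1, 1, 6; average 3.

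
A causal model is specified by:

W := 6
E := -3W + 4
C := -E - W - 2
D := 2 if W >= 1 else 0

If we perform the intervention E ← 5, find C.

The intervention breaks the incoming arrows to E: E := -3W + 4 no longer applies, and E = 5.
C = -E - W - 2  [with E=5, W=6]  = -13

-13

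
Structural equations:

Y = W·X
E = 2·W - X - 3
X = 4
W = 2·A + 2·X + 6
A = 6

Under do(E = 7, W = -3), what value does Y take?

-12

The joint intervention fixes E = 7, W = -3, removing each variable's own equation.
Y = W·X  [with W=-3, X=4]  = -12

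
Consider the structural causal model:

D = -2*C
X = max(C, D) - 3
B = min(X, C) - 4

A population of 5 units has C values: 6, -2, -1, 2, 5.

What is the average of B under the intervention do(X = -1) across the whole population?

-5.2

Under do(X=-1), X's equation is replaced by X=-1 for every unit. Per-unit B: -5, -6, -5, -5, -5. Mean = -5.2.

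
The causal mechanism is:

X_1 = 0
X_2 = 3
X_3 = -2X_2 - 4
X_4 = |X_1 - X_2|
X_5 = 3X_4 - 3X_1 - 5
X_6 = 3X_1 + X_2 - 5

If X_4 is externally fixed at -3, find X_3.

Under do(X_4=-3), the mechanism X_4 = |X_1 - X_2| is discarded; X_4 is fixed at -3.
Since X_3 is not a descendant of the intervened variable, it is unaffected.
X_3 = -2X_2 - 4  [with X_2=3]  = -10

-10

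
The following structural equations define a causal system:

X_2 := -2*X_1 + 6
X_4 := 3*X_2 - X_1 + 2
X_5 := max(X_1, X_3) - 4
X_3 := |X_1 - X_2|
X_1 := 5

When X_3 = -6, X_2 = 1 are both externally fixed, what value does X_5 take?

Setting X_3 = -6, X_2 = 1 by intervention discards those variables' equations.
X_5 = max(X_1, X_3) - 4  [with X_1=5, X_3=-6]  = 1

1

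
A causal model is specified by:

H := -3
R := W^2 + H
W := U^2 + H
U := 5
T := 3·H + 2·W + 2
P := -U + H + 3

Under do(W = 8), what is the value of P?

The intervention breaks the incoming arrows to W: W := U^2 + H no longer applies, and W = 8.
P is not downstream of the intervention, so its value is determined by the original equations.
P = -U + H + 3  [with U=5, H=-3]  = -5

-5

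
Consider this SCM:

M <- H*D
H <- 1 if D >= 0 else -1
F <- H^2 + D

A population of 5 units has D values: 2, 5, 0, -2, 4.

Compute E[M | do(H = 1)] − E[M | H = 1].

do(H=1) breaks H's dependence on D. With H=1 fixed, M across the units is 2, 5, 0, -2, 4, mean 1.8.
E[M|H=1] averages over only the 4 units with H=1 (D = 2, 5, 0, 4): M = 2, 5, 0, 4, mean 2.75.
Difference = 1.8 − 2.75 = -0.95.

-0.95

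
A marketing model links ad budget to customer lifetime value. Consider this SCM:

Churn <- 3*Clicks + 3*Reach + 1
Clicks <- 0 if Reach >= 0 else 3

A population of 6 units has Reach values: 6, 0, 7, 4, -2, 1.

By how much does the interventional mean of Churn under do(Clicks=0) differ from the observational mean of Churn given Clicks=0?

-2.8

The intervention sets Clicks=0 in all 6 units regardless of Reach. Recomputing Churn per unit gives 19, 1, 22, 13, -5, 4; average 9.
Observing Clicks=0 restricts to units where Clicks's equation naturally yields 0: Reach ∈ {6, 0, 7, 4, 1}. In that subpopulation Churn = 19, 1, 22, 13, 4, mean 11.8.
Difference = 9 − 11.8 = -2.8.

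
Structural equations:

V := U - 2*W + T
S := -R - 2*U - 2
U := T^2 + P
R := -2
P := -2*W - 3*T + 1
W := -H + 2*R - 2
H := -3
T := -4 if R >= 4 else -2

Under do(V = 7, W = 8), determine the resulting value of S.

10

Under do(V = 7, W = 8), each intervened variable's structural equation is replaced by its fixed value.
T = -4 if R >= 4 else -2  [with R=-2]  = -2
P = -2*W - 3*T + 1  [with W=8, T=-2]  = -9
U = T^2 + P  [with T=-2, P=-9]  = -5
S = -R - 2*U - 2  [with R=-2, U=-5]  = 10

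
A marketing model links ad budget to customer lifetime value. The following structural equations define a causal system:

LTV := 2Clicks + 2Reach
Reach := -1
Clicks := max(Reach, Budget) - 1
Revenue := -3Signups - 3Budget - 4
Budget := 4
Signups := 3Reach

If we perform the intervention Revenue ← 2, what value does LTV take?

The intervention breaks the incoming arrows to Revenue: Revenue := -3Signups - 3Budget - 4 no longer applies, and Revenue = 2.
Since LTV is not a descendant of the intervened variable, it is unaffected.
Clicks = max(Reach, Budget) - 1  [with Reach=-1, Budget=4]  = 3
LTV = 2Clicks + 2Reach  [with Clicks=3, Reach=-1]  = 4

4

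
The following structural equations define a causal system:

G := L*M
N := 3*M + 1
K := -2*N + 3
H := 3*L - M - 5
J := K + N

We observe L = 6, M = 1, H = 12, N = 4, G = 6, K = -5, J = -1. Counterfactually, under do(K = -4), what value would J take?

Intervening sets K = -4 and removes its equation (K := -2*N + 3).
N = 3*M + 1  [with M=1]  = 4
J = K + N  [with K=-4, N=4]  = 0

0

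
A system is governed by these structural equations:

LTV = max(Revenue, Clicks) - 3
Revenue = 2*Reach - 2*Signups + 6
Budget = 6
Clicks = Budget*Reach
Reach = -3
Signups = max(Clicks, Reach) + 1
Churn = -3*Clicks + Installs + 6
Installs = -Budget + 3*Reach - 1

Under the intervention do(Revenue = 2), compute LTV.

do(Revenue=2) replaces the equation Revenue = 2*Reach - 2*Signups + 6 with the constant Revenue = 2.
Clicks = Budget*Reach  [with Budget=6, Reach=-3]  = -18
LTV = max(Revenue, Clicks) - 3  [with Revenue=2, Clicks=-18]  = -1

-1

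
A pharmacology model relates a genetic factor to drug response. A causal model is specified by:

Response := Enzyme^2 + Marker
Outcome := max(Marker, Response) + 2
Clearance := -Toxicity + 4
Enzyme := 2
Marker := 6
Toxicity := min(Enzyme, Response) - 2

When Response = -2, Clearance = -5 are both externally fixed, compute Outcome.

8

Setting Response = -2, Clearance = -5 by intervention discards those variables' equations.
Outcome = max(Marker, Response) + 2  [with Marker=6, Response=-2]  = 8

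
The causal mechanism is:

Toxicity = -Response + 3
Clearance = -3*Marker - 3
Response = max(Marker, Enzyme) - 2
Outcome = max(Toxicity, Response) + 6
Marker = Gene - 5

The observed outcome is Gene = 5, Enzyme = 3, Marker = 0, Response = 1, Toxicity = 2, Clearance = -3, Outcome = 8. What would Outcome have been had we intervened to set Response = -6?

The intervention breaks the incoming arrows to Response: Response = max(Marker, Enzyme) - 2 no longer applies, and Response = -6.
Toxicity = -Response + 3  [with Response=-6]  = 9
Outcome = max(Toxicity, Response) + 6  [with Toxicity=9, Response=-6]  = 15

15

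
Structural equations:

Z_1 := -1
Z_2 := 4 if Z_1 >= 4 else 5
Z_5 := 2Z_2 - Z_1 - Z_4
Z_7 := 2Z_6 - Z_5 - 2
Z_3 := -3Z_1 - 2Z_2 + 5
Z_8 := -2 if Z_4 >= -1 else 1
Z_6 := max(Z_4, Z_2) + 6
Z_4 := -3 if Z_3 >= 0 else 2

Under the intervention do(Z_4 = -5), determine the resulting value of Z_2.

5

The intervention breaks the incoming arrows to Z_4: Z_4 := -3 if Z_3 >= 0 else 2 no longer applies, and Z_4 = -5.
Since Z_2 is not a descendant of the intervened variable, it is unaffected.
Z_2 = 4 if Z_1 >= 4 else 5  [with Z_1=-1]  = 5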